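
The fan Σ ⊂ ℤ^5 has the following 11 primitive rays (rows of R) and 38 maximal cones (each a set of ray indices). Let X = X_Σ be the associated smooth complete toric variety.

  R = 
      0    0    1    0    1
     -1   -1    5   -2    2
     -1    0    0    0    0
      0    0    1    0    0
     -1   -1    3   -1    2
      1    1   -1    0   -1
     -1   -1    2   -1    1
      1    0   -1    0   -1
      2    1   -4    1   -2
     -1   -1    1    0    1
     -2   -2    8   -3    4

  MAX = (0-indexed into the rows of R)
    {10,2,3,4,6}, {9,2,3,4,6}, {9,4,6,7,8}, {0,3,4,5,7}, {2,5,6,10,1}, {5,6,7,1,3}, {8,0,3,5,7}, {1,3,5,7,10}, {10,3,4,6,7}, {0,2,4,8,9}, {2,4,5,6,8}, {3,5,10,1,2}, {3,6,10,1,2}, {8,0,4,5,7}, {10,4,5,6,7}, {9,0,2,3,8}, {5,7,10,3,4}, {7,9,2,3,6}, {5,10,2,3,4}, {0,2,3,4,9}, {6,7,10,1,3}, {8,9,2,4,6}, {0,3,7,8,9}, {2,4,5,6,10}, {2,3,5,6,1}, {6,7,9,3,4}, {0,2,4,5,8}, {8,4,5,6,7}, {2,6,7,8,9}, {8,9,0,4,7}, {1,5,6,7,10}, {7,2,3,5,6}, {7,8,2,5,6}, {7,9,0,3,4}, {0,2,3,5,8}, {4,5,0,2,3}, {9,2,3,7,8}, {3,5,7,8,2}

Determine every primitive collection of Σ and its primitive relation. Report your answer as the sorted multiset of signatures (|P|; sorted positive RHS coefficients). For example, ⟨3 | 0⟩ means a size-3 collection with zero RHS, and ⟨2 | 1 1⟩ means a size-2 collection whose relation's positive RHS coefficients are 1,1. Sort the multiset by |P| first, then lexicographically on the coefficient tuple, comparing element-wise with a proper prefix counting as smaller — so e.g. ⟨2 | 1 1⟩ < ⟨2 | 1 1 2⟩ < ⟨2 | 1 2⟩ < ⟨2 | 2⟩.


Δ(Σ) — 11 vertices, 17 min non-faces:

  {5,9}:  v_{5} + v_{9} = 0  so sig = ⟨2 | 0⟩
  {0,6}:  v_{0} + v_{6} = v_{4}  so sig = ⟨2 | 1⟩
  {1,4}:  v_{1} + v_{4} = v_{10}  so sig = ⟨2 | 1⟩
  {1,8}:  v_{1} + v_{8} = v_{4} + v_{5} + v_{7}  so sig = ⟨2 | 1 1 1⟩
  {1,9}:  v_{1} + v_{9} = v_{3} + v_{4} + v_{6}  so sig = ⟨2 | 1 1 1⟩
  {0,1}:  v_{0} + v_{1} = v_{3} + 2·v_{4} + v_{5}  so sig = ⟨2 | 1 1 2⟩
  {8,10}:  v_{8} + v_{10} = 2·v_{4} + v_{5} + v_{7}  so sig = ⟨2 | 1 1 2⟩
  {9,10}:  v_{9} + v_{10} = v_{3} + 2·v_{4} + v_{6}  so sig = ⟨2 | 1 1 2⟩
  {0,10}:  v_{0} + v_{10} = v_{3} + 3·v_{4} + v_{5}  so sig = ⟨2 | 1 1 3⟩
  {0,2,7}:  v_{0} + v_{2} + v_{7} = 0  so sig = ⟨3 | 0⟩
  {2,4,7}:  v_{2} + v_{4} + v_{7} = v_{6}  so sig = ⟨3 | 1⟩
  {3,6,8}:  v_{3} + v_{6} + v_{8} = v_{7}  so sig = ⟨3 | 1⟩
  {2,7,10}:  v_{2} + v_{7} + v_{10} = v_{1} + v_{6}  so sig = ⟨3 | 1 1⟩
  {3,4,8}:  v_{3} + v_{4} + v_{8} = v_{0} + v_{7}  so sig = ⟨3 | 1 1⟩
  {1,2,7}:  v_{1} + v_{2} + v_{7} = v_{3} + v_{5} + 2·v_{6}  so sig = ⟨3 | 1 1 2⟩
  {3,4,5,6}:  v_{3} + v_{4} + v_{5} + v_{6} = v_{1}  so sig = ⟨4 | 1⟩
  {3,5,6,10}:  v_{3} + v_{5} + v_{6} + v_{10} = 2·v_{1}  so sig = ⟨4 | 2⟩

Hence PRS(X_Σ) =
    |P|=2: 9 collections, coeffs (), (1), (1), (1,1,1), (1,1,1), (1,1,2), (1,1,2), (1,1,2), (1,1,3)
    |P|=3: 6 collections, coeffs (), (1), (1), (1,1), (1,1), (1,1,2)
    |P|=4: 2 collections, coeffs (1), (2)


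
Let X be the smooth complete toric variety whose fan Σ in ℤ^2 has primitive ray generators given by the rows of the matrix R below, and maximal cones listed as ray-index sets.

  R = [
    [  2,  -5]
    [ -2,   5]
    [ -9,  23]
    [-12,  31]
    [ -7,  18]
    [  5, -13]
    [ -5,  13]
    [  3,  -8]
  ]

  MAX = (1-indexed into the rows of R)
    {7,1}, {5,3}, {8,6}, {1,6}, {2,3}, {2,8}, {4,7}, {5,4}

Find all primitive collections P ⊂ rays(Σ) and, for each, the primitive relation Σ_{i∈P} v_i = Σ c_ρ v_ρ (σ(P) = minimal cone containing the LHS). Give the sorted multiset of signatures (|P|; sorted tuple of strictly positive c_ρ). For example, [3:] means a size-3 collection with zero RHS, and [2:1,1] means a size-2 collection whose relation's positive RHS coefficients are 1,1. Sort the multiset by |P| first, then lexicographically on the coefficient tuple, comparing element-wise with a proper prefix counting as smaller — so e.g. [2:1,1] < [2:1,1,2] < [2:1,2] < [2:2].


20 collections generate NE(X_Σ); each relation:

  P={1,2}:  v_{1} + v_{2} = 0  ⇒ sig = [2:]
  P={6,7}:  v_{6} + v_{7} = 0  ⇒ sig = [2:]
  P={1,3}:  v_{1} + v_{3} = v_{5}  ⇒ sig = [2:1]
  P={1,5}:  v_{1} + v_{5} = v_{7}  ⇒ sig = [2:1]
  P={1,8}:  v_{1} + v_{8} = v_{6}  ⇒ sig = [2:1]
  P={2,5}:  v_{2} + v_{5} = v_{3}  ⇒ sig = [2:1]
  P={2,6}:  v_{2} + v_{6} = v_{8}  ⇒ sig = [2:1]
  P={2,7}:  v_{2} + v_{7} = v_{5}  ⇒ sig = [2:1]
  P={4,6}:  v_{4} + v_{6} = v_{5}  ⇒ sig = [2:1]
  P={4,8}:  v_{4} + v_{8} = v_{3}  ⇒ sig = [2:1]
  P={5,6}:  v_{5} + v_{6} = v_{2}  ⇒ sig = [2:1]
  P={5,7}:  v_{5} + v_{7} = v_{4}  ⇒ sig = [2:1]
  P={7,8}:  v_{7} + v_{8} = v_{2}  ⇒ sig = [2:1]
  P={1,4}:  v_{1} + v_{4} = 2·v_{7}  ⇒ sig = [2:2]
  P={2,4}:  v_{2} + v_{4} = 2·v_{5}  ⇒ sig = [2:2]
  P={3,6}:  v_{3} + v_{6} = 2·v_{2}  ⇒ sig = [2:2]
  P={3,7}:  v_{3} + v_{7} = 2·v_{5}  ⇒ sig = [2:2]
  P={5,8}:  v_{5} + v_{8} = 2·v_{2}  ⇒ sig = [2:2]
  P={3,4}:  v_{3} + v_{4} = 3·v_{5}  ⇒ sig = [2:3]
  P={3,8}:  v_{3} + v_{8} = 3·v_{2}  ⇒ sig = [2:3]

Sorted signature multiset PRS(X):
    [2:]
    [2:]
    [2:1]
    [2:1]
    [2:1]
    [2:1]
    [2:1]
    [2:1]
    [2:1]
    [2:1]
    [2:1]
    [2:1]
    [2:1]
    [2:2]
    [2:2]
    [2:2]
    [2:2]
    [2:2]
    [2:3]
    [2:3]


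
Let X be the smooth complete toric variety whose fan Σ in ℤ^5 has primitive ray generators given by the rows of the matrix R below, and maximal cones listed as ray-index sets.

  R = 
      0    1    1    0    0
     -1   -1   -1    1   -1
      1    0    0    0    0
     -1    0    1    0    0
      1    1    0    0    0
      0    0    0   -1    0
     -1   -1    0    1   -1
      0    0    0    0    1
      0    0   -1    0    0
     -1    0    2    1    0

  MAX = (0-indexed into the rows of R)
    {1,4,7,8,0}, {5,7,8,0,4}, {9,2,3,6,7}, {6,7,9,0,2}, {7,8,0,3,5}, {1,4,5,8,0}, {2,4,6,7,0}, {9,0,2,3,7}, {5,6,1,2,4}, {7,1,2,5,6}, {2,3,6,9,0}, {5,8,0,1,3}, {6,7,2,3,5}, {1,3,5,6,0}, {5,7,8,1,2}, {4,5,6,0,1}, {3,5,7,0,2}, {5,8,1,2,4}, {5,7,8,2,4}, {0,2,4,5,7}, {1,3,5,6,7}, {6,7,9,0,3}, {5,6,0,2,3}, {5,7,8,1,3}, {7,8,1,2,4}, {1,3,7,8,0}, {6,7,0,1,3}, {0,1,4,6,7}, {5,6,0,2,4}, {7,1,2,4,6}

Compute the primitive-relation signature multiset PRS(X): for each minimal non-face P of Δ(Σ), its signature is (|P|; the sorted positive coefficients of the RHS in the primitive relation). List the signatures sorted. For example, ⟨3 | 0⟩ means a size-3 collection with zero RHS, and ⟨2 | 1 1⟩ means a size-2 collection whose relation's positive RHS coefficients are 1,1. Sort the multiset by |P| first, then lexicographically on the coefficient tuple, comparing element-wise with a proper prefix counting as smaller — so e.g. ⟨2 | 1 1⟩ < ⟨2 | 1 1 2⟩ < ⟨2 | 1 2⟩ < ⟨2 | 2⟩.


Δ(Σ) — 10 vertices, 15 min non-faces:

  P = {3,4}:  v_{3} + v_{4} = v_{0}  ⇒ sig = ⟨2 | 1⟩
  P = {6,8}:  v_{6} + v_{8} = v_{1}  ⇒ sig = ⟨2 | 1⟩
  P = {8,9}:  v_{8} + v_{9} = v_{0} + v_{6} + v_{7}  ⇒ sig = ⟨2 | 1 1 1⟩
  P = {4,9}:  v_{4} + v_{9} = 2·v_{0} + v_{2} + v_{6} + v_{7}  ⇒ sig = ⟨2 | 1 1 1 2⟩
  P = {1,9}:  v_{1} + v_{9} = v_{0} + 2·v_{6} + v_{7}  ⇒ sig = ⟨2 | 1 1 2⟩
  P = {5,9}:  v_{5} + v_{9} = v_{2} + 2·v_{3}  ⇒ sig = ⟨2 | 1 2⟩
  P = {2,3,8}:  v_{2} + v_{3} + v_{8} = 0  ⇒ sig = ⟨3 | 0⟩
  P = {0,2,8}:  v_{0} + v_{2} + v_{8} = v_{4}  ⇒ sig = ⟨3 | 1⟩
  P = {1,2,3}:  v_{1} + v_{2} + v_{3} = v_{6}  ⇒ sig = ⟨3 | 1⟩
  P = {0,1,2}:  v_{0} + v_{1} + v_{2} = v_{4} + v_{6}  ⇒ sig = ⟨3 | 1 1⟩
  P = {4,5,6,7}:  v_{4} + v_{5} + v_{6} + v_{7} = 0  ⇒ sig = ⟨4 | 0⟩
  P = {0,5,6,7}:  v_{0} + v_{5} + v_{6} + v_{7} = v_{3}  ⇒ sig = ⟨4 | 1⟩
  P = {1,4,5,7}:  v_{1} + v_{4} + v_{5} + v_{7} = v_{8}  ⇒ sig = ⟨4 | 1⟩
  P = {0,1,5,7}:  v_{0} + v_{1} + v_{5} + v_{7} = v_{3} + v_{8}  ⇒ sig = ⟨4 | 1 1⟩
  P = {0,2,3,6,7}:  v_{0} + v_{2} + v_{3} + v_{6} + v_{7} = v_{9}  ⇒ sig = ⟨5 | 1⟩

Hence PRS(X_Σ) =
{ ⟨2 | 1⟩ ×2,  ⟨2 | 1 1 1⟩,  ⟨2 | 1 1 1 2⟩,  ⟨2 | 1 1 2⟩,  ⟨2 | 1 2⟩,  ⟨3 | 0⟩,  ⟨3 | 1⟩ ×2,  ⟨3 | 1 1⟩,  ⟨4 | 0⟩,  ⟨4 | 1⟩ ×2,  ⟨4 | 1 1⟩,  ⟨5 | 1⟩ }


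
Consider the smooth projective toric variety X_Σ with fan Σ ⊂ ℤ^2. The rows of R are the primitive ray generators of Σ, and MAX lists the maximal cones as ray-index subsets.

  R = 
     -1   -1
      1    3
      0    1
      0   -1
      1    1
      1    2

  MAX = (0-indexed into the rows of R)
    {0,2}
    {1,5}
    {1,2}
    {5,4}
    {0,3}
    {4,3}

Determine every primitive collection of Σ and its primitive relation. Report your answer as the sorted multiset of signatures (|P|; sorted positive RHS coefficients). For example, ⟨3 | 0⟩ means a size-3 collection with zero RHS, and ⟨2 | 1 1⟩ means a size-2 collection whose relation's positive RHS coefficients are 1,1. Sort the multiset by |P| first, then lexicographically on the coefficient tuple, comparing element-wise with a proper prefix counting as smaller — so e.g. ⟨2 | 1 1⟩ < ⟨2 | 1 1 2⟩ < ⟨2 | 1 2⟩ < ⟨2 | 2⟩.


The 9 primitive collections of Σ (r=6, n=2):

  P = {0,4}:  v_{0} + v_{4} = 0 ; sig = ⟨2 | 0⟩
  P = {2,3}:  v_{2} + v_{3} = 0 ; sig = ⟨2 | 0⟩
  P = {0,5}:  v_{0} + v_{5} = v_{2} ; sig = ⟨2 | 1⟩
  P = {1,3}:  v_{1} + v_{3} = v_{5} ; sig = ⟨2 | 1⟩
  P = {2,4}:  v_{2} + v_{4} = v_{5} ; sig = ⟨2 | 1⟩
  P = {2,5}:  v_{2} + v_{5} = v_{1} ; sig = ⟨2 | 1⟩
  P = {3,5}:  v_{3} + v_{5} = v_{4} ; sig = ⟨2 | 1⟩
  P = {0,1}:  v_{0} + v_{1} = 2·v_{2} ; sig = ⟨2 | 2⟩
  P = {1,4}:  v_{1} + v_{4} = 2·v_{5} ; sig = ⟨2 | 2⟩

so the primitive-relation signature multiset is
    |P|=2: 9 collections, coeffs (), (), (1), (1), (1), (1), (1), (2), (2)


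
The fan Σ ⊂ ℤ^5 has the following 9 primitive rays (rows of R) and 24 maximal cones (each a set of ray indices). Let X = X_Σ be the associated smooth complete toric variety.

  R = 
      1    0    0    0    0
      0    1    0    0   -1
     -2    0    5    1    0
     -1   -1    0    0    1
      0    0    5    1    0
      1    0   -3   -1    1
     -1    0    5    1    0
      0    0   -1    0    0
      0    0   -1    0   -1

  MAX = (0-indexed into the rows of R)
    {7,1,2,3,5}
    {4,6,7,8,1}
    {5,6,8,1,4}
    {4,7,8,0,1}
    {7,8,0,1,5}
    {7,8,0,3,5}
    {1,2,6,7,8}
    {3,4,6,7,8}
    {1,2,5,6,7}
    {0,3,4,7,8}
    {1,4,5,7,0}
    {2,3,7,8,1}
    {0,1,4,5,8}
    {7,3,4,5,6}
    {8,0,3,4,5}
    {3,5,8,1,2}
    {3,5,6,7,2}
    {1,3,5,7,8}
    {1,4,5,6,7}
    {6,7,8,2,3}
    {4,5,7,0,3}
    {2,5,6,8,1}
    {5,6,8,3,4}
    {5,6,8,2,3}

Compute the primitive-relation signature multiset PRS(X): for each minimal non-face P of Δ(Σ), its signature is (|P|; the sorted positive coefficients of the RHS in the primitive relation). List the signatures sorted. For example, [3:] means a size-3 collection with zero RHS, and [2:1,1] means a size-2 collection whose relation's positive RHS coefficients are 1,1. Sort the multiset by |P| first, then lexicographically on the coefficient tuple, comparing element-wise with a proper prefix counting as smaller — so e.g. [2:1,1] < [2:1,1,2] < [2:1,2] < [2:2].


Σ has 9 primitive collections:

  P={0,2}:  v_{0} + v_{2} = v_{6} — sig = [2:1]
  P={0,6}:  v_{0} + v_{6} = v_{4} — sig = [2:1]
  P={2,4}:  v_{2} + v_{4} = 2·v_{6} — sig = [2:2]
  P={0,1,3}:  v_{0} + v_{1} + v_{3} = 0 — sig = [3:]
  P={1,3,4}:  v_{1} + v_{3} + v_{4} = v_{6} — sig = [3:1]
  P={1,3,6}:  v_{1} + v_{3} + v_{6} = v_{2} — sig = [3:1]
  P={5,6,7,8}:  v_{5} + v_{6} + v_{7} + v_{8} = 0 — sig = [4:]
  P={4,5,7,8}:  v_{4} + v_{5} + v_{7} + v_{8} = v_{0} — sig = [4:1]
  P={2,5,7,8}:  v_{2} + v_{5} + v_{7} + v_{8} = v_{1} + v_{3} — sig = [4:1,1]

so the primitive-relation signature multiset is
    |P|=2: 3 collections, coeffs (1), (1), (2)
    |P|=3: 3 collections, coeffs (), (1), (1)
    |P|=4: 3 collections, coeffs (), (1), (1,1)


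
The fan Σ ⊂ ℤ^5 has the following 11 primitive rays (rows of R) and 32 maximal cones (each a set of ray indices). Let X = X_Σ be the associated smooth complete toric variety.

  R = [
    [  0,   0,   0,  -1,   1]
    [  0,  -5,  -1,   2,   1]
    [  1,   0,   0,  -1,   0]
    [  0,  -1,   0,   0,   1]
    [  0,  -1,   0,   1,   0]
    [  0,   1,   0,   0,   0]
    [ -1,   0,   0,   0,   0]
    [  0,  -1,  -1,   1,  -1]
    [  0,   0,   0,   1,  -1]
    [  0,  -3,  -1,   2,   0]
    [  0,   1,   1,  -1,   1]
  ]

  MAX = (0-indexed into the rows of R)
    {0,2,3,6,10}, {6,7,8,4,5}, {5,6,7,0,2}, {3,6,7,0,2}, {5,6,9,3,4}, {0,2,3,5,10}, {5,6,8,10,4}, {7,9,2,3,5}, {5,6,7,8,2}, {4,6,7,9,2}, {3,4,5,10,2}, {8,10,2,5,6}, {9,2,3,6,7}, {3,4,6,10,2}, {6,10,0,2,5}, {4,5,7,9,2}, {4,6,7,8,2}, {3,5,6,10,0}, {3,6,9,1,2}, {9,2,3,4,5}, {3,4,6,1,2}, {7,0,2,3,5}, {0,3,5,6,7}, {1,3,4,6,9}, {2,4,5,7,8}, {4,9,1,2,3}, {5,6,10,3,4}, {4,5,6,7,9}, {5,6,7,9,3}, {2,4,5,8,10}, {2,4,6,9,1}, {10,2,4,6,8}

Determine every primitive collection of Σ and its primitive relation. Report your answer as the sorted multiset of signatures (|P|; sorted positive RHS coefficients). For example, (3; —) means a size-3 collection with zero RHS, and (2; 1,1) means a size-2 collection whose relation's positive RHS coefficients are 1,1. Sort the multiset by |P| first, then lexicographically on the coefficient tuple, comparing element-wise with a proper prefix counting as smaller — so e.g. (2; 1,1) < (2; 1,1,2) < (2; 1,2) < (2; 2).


Minimal non-faces — 17 found among 11 rays, 32 max cones:

  P={0,8}:  v_{0} + v_{8} = 0  so sig = (2; —)
  P={7,10}:  v_{7} + v_{10} = 0  so sig = (2; —)
  P={0,4}:  v_{0} + v_{4} = v_{3}  so sig = (2; 1)
  P={3,8}:  v_{3} + v_{8} = v_{4}  so sig = (2; 1)
  P={1,5}:  v_{1} + v_{5} = v_{3} + v_{9}  so sig = (2; 1,1)
  P={9,10}:  v_{9} + v_{10} = v_{3} + v_{4}  so sig = (2; 1,1)
  P={0,1}:  v_{0} + v_{1} = v_{2} + 2·v_{3} + v_{6} + v_{9}  so sig = (2; 1,1,1,2)
  P={1,8}:  v_{1} + v_{8} = v_{2} + 2·v_{4} + v_{6} + v_{9}  so sig = (2; 1,1,1,2)
  P={1,7}:  v_{1} + v_{7} = v_{2} + v_{6} + 2·v_{9}  so sig = (2; 1,1,2)
  P={1,10}:  v_{1} + v_{10} = v_{2} + 2·v_{3} + 2·v_{4} + v_{6}  so sig = (2; 1,1,2,2)
  P={0,9}:  v_{0} + v_{9} = 2·v_{3} + v_{7}  so sig = (2; 1,2)
  P={8,9}:  v_{8} + v_{9} = 2·v_{4} + v_{7}  so sig = (2; 1,2)
  P={3,4,7}:  v_{3} + v_{4} + v_{7} = v_{9}  so sig = (3; 1)
  P={2,4,5,6}:  v_{2} + v_{4} + v_{5} + v_{6} = 0  so sig = (4; —)
  P={2,3,5,6}:  v_{2} + v_{3} + v_{5} + v_{6} = v_{0}  so sig = (4; 1)
  P={2,5,6,9}:  v_{2} + v_{5} + v_{6} + v_{9} = v_{3} + v_{7}  so sig = (4; 1,1)
  P={2,3,4,6,9}:  v_{2} + v_{3} + v_{4} + v_{6} + v_{9} = v_{1}  so sig = (5; 1)

Sorted signature multiset PRS(X):
    (2; —)
    (2; —)
    (2; 1)
    (2; 1)
    (2; 1,1)
    (2; 1,1)
    (2; 1,1,1,2)
    (2; 1,1,1,2)
    (2; 1,1,2)
    (2; 1,1,2,2)
    (2; 1,2)
    (2; 1,2)
    (3; 1)
    (4; —)
    (4; 1)
    (4; 1,1)
    (5; 1)


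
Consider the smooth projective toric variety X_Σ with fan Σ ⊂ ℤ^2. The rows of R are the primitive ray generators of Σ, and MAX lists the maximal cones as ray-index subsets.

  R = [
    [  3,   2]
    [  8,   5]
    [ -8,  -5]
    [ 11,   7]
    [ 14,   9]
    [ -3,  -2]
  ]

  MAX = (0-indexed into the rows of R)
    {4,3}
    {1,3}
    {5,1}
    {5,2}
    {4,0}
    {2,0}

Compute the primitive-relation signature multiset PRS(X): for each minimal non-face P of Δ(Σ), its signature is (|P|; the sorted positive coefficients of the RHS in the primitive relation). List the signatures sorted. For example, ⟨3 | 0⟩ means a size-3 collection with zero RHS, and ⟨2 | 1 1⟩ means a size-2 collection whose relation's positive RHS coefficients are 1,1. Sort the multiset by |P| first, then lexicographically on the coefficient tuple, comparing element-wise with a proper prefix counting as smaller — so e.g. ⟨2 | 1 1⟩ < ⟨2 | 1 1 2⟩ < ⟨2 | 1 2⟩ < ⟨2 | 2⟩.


9 collections generate NE(X_Σ); each relation:

  P={0,5}:  v_{0} + v_{5} = 0  ⇒ sig = ⟨2 | 0⟩
  P={1,2}:  v_{1} + v_{2} = 0  ⇒ sig = ⟨2 | 0⟩
  P={0,1}:  v_{0} + v_{1} = v_{3}  ⇒ sig = ⟨2 | 1⟩
  P={0,3}:  v_{0} + v_{3} = v_{4}  ⇒ sig = ⟨2 | 1⟩
  P={2,3}:  v_{2} + v_{3} = v_{0}  ⇒ sig = ⟨2 | 1⟩
  P={3,5}:  v_{3} + v_{5} = v_{1}  ⇒ sig = ⟨2 | 1⟩
  P={4,5}:  v_{4} + v_{5} = v_{3}  ⇒ sig = ⟨2 | 1⟩
  P={1,4}:  v_{1} + v_{4} = 2·v_{3}  ⇒ sig = ⟨2 | 2⟩
  P={2,4}:  v_{2} + v_{4} = 2·v_{0}  ⇒ sig = ⟨2 | 2⟩

Signatures (|P|; sorted positive RHS coefficients), sorted:
    |P|=2: 9 collections, coeffs (), (), (1), (1), (1), (1), (1), (2), (2)


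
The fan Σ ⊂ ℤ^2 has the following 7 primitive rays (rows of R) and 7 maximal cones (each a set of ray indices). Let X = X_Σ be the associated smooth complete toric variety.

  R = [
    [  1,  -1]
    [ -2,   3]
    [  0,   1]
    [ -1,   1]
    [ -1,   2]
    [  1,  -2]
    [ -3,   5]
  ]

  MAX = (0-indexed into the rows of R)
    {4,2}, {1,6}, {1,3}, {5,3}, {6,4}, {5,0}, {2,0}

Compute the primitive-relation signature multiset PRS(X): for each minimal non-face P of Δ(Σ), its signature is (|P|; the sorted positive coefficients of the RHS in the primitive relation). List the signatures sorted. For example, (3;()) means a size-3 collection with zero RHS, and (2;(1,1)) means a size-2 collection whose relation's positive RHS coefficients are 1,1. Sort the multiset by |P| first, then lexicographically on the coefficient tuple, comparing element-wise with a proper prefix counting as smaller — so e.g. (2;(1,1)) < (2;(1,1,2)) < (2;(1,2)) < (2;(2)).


Minimal non-faces — 14 found among 7 rays, 7 max cones:

  P = {0,3}:  v_{0} + v_{3} = 0  ⇒ sig = (2;())
  P = {4,5}:  v_{4} + v_{5} = 0  ⇒ sig = (2;())
  P = {0,1}:  v_{0} + v_{1} = v_{4}  ⇒ sig = (2;(1))
  P = {0,4}:  v_{0} + v_{4} = v_{2}  ⇒ sig = (2;(1))
  P = {1,4}:  v_{1} + v_{4} = v_{6}  ⇒ sig = (2;(1))
  P = {1,5}:  v_{1} + v_{5} = v_{3}  ⇒ sig = (2;(1))
  P = {2,3}:  v_{2} + v_{3} = v_{4}  ⇒ sig = (2;(1))
  P = {2,5}:  v_{2} + v_{5} = v_{0}  ⇒ sig = (2;(1))
  P = {3,4}:  v_{3} + v_{4} = v_{1}  ⇒ sig = (2;(1))
  P = {5,6}:  v_{5} + v_{6} = v_{1}  ⇒ sig = (2;(1))
  P = {0,6}:  v_{0} + v_{6} = 2·v_{4}  ⇒ sig = (2;(2))
  P = {1,2}:  v_{1} + v_{2} = 2·v_{4}  ⇒ sig = (2;(2))
  P = {3,6}:  v_{3} + v_{6} = 2·v_{1}  ⇒ sig = (2;(2))
  P = {2,6}:  v_{2} + v_{6} = 3·v_{4}  ⇒ sig = (2;(3))

Hence PRS(X_Σ) =
{ (2;()) ×2,  (2;(1)) ×8,  (2;(2)) ×3,  (2;(3)) }


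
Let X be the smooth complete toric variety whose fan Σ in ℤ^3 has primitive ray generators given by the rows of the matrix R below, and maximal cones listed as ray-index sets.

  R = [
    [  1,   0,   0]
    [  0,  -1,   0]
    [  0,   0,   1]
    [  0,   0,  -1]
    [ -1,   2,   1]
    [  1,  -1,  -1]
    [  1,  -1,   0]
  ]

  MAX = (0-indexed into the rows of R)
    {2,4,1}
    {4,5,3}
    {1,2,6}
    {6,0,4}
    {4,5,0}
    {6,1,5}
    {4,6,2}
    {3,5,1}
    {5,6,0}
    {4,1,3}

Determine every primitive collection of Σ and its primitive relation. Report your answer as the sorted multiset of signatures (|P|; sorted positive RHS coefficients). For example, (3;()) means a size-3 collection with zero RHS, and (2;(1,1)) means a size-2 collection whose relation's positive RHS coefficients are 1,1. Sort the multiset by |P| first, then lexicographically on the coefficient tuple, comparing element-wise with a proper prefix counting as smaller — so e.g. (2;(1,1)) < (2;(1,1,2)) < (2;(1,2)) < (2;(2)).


9 collections generate NE(X_Σ); each relation:

  P={2,3}:  v_{2} + v_{3} = 0  →  sig = (2;())
  P={0,1}:  v_{0} + v_{1} = v_{6}  →  sig = (2;(1))
  P={2,5}:  v_{2} + v_{5} = v_{6}  →  sig = (2;(1))
  P={3,6}:  v_{3} + v_{6} = v_{5}  →  sig = (2;(1))
  P={0,2}:  v_{0} + v_{2} = v_{4} + 2·v_{6}  →  sig = (2;(1,2))
  P={0,3}:  v_{0} + v_{3} = v_{4} + 2·v_{5}  →  sig = (2;(1,2))
  P={1,4,5}:  v_{1} + v_{4} + v_{5} = 0  →  sig = (3;())
  P={1,4,6}:  v_{1} + v_{4} + v_{6} = v_{2}  →  sig = (3;(1))
  P={4,5,6}:  v_{4} + v_{5} + v_{6} = v_{0}  →  sig = (3;(1))

Signatures (|P|; sorted positive RHS coefficients), sorted:
[(2;()), (2;(1)), (2;(1)), (2;(1)), (2;(1,2)), (2;(1,2)), (3;()), (3;(1)), (3;(1))]


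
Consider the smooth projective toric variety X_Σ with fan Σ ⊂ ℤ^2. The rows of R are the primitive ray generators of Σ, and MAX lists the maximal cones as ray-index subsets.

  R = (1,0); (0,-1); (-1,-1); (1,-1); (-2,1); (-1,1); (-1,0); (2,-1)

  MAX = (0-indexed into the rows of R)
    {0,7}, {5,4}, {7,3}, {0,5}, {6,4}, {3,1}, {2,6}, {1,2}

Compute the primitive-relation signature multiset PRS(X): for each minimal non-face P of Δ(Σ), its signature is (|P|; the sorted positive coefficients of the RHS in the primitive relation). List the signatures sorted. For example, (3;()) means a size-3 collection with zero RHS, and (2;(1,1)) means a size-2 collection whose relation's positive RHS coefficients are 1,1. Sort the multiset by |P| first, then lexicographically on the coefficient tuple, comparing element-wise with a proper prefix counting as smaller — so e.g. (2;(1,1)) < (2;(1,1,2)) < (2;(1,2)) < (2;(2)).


Minimal non-faces — 20 found among 8 rays, 8 max cones:

  {0,6}:  v_{0} + v_{6} = 0 — sig = (2;())
  {3,5}:  v_{3} + v_{5} = 0 — sig = (2;())
  {4,7}:  v_{4} + v_{7} = 0 — sig = (2;())
  {0,1}:  v_{0} + v_{1} = v_{3} — sig = (2;(1))
  {0,2}:  v_{0} + v_{2} = v_{1} — sig = (2;(1))
  {0,3}:  v_{0} + v_{3} = v_{7} — sig = (2;(1))
  {0,4}:  v_{0} + v_{4} = v_{5} — sig = (2;(1))
  {1,5}:  v_{1} + v_{5} = v_{6} — sig = (2;(1))
  {1,6}:  v_{1} + v_{6} = v_{2} — sig = (2;(1))
  {3,4}:  v_{3} + v_{4} = v_{6} — sig = (2;(1))
  {3,6}:  v_{3} + v_{6} = v_{1} — sig = (2;(1))
  {5,6}:  v_{5} + v_{6} = v_{4} — sig = (2;(1))
  {5,7}:  v_{5} + v_{7} = v_{0} — sig = (2;(1))
  {6,7}:  v_{6} + v_{7} = v_{3} — sig = (2;(1))
  {2,7}:  v_{2} + v_{7} = v_{1} + v_{3} — sig = (2;(1,1))
  {1,4}:  v_{1} + v_{4} = 2·v_{6} — sig = (2;(2))
  {1,7}:  v_{1} + v_{7} = 2·v_{3} — sig = (2;(2))
  {2,3}:  v_{2} + v_{3} = 2·v_{1} — sig = (2;(2))
  {2,5}:  v_{2} + v_{5} = 2·v_{6} — sig = (2;(2))
  {2,4}:  v_{2} + v_{4} = 3·v_{6} — sig = (2;(3))

Sorted signature multiset PRS(X):
    (2;())
    (2;())
    (2;())
    (2;(1))
    (2;(1))
    (2;(1))
    (2;(1))
    (2;(1))
    (2;(1))
    (2;(1))
    (2;(1))
    (2;(1))
    (2;(1))
    (2;(1))
    (2;(1,1))
    (2;(2))
    (2;(2))
    (2;(2))
    (2;(2))
    (2;(3))


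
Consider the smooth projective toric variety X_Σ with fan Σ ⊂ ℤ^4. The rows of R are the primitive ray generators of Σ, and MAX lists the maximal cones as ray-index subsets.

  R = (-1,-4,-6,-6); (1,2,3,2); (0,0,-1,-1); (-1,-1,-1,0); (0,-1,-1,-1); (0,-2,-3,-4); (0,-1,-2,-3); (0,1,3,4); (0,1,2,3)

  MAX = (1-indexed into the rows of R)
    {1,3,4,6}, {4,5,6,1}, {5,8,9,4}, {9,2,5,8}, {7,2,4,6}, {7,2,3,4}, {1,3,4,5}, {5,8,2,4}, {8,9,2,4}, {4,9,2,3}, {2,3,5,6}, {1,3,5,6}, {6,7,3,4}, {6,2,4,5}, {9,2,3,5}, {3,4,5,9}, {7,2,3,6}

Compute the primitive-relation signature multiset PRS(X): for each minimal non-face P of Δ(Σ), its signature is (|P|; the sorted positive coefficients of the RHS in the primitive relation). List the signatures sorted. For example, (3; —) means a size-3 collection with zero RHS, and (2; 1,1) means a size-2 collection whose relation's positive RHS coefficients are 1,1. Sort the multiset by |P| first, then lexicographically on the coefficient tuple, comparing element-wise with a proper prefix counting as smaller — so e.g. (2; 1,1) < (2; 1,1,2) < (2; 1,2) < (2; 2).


14 collections generate NE(X_Σ); each relation:

  P = {7,9}:  v_{7} + v_{9} = 0  so sig = (2; —)
  P = {1,2}:  v_{1} + v_{2} = v_{6}  so sig = (2; 1)
  P = {3,8}:  v_{3} + v_{8} = v_{9}  so sig = (2; 1)
  P = {5,7}:  v_{5} + v_{7} = v_{6}  so sig = (2; 1)
  P = {6,9}:  v_{6} + v_{9} = v_{5}  so sig = (2; 1)
  P = {7,8}:  v_{7} + v_{8} = v_{2} + v_{4} + v_{5}  so sig = (2; 1,1,1)
  P = {1,7}:  v_{1} + v_{7} = v_{3} + v_{4} + 2·v_{6}  so sig = (2; 1,1,2)
  P = {1,9}:  v_{1} + v_{9} = v_{3} + v_{4} + 2·v_{5}  so sig = (2; 1,1,2)
  P = {6,8}:  v_{6} + v_{8} = v_{2} + v_{4} + 2·v_{5}  so sig = (2; 1,1,2)
  P = {1,8}:  v_{1} + v_{8} = v_{4} + 2·v_{5}  so sig = (2; 1,2)
  P = {2,3,4,5}:  v_{2} + v_{3} + v_{4} + v_{5} = 0  so sig = (4; —)
  P = {2,3,4,6}:  v_{2} + v_{3} + v_{4} + v_{6} = v_{7}  so sig = (4; 1)
  P = {2,4,5,9}:  v_{2} + v_{4} + v_{5} + v_{9} = v_{8}  so sig = (4; 1)
  P = {3,4,5,6}:  v_{3} + v_{4} + v_{5} + v_{6} = v_{1}  so sig = (4; 1)

Hence PRS(X_Σ) =
{ (2; —),  (2; 1) ×4,  (2; 1,1,1),  (2; 1,1,2) ×3,  (2; 1,2),  (4; —),  (4; 1) ×3 }


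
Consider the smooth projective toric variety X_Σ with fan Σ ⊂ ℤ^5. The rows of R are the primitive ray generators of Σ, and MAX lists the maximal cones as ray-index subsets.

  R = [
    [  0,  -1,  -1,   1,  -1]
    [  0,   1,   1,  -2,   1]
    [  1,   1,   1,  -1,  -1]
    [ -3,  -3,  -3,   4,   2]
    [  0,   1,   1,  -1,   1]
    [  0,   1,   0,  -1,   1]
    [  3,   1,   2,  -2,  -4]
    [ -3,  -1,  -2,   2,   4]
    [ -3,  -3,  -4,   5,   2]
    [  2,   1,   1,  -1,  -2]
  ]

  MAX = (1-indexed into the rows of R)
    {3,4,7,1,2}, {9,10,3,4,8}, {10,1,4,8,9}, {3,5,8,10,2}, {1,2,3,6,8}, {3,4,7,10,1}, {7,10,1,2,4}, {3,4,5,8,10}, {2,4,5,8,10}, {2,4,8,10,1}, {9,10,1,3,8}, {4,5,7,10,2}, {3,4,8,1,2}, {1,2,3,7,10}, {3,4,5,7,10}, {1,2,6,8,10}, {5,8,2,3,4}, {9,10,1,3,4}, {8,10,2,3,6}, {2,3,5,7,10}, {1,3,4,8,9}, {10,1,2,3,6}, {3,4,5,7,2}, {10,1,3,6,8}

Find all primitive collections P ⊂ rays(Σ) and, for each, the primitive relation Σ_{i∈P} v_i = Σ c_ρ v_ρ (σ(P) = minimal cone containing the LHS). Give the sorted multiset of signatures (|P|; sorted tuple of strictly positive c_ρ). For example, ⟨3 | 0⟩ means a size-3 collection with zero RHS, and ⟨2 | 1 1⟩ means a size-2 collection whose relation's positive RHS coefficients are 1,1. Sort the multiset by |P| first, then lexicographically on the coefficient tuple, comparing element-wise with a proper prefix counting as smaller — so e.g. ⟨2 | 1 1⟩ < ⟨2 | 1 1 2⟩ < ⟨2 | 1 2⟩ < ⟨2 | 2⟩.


12 collections generate NE(X_Σ); each relation:

  {1,5}:  v_{1} + v_{5} = 0 — sig = ⟨2 | 0⟩
  {7,8}:  v_{7} + v_{8} = 0 — sig = ⟨2 | 0⟩
  {2,9}:  v_{2} + v_{9} = v_{1} + v_{8} — sig = ⟨2 | 1 1⟩
  {4,6}:  v_{4} + v_{6} = v_{1} + v_{8} — sig = ⟨2 | 1 1⟩
  {5,6}:  v_{5} + v_{6} = v_{2} + v_{3} + v_{8} + v_{10} — sig = ⟨2 | 1 1 1 1⟩
  {5,9}:  v_{5} + v_{9} = v_{3} + v_{4} + v_{8} + v_{10} — sig = ⟨2 | 1 1 1 1⟩
  {6,7}:  v_{6} + v_{7} = v_{1} + v_{2} + v_{3} + v_{10} — sig = ⟨2 | 1 1 1 1⟩
  {7,9}:  v_{7} + v_{9} = v_{1} + v_{3} + v_{4} + v_{10} — sig = ⟨2 | 1 1 1 1⟩
  {6,9}:  v_{6} + v_{9} = 2·v_{1} + v_{3} + 2·v_{8} + v_{10} — sig = ⟨2 | 1 1 2 2⟩
  {2,3,4,10}:  v_{2} + v_{3} + v_{4} + v_{10} = 0 — sig = ⟨4 | 0⟩
  {1,2,3,8,10}:  v_{1} + v_{2} + v_{3} + v_{8} + v_{10} = v_{6} — sig = ⟨5 | 1⟩
  {1,3,4,8,10}:  v_{1} + v_{3} + v_{4} + v_{8} + v_{10} = v_{9} — sig = ⟨5 | 1⟩

so the primitive-relation signature multiset is
    |P|=2: 9 collections, coeffs (), (), (1,1), (1,1), (1,1,1,1), (1,1,1,1), (1,1,1,1), (1,1,1,1), (1,1,2,2)
    |P|=4: 1 collection, coeffs ()
    |P|=5: 2 collections, coeffs (1), (1)


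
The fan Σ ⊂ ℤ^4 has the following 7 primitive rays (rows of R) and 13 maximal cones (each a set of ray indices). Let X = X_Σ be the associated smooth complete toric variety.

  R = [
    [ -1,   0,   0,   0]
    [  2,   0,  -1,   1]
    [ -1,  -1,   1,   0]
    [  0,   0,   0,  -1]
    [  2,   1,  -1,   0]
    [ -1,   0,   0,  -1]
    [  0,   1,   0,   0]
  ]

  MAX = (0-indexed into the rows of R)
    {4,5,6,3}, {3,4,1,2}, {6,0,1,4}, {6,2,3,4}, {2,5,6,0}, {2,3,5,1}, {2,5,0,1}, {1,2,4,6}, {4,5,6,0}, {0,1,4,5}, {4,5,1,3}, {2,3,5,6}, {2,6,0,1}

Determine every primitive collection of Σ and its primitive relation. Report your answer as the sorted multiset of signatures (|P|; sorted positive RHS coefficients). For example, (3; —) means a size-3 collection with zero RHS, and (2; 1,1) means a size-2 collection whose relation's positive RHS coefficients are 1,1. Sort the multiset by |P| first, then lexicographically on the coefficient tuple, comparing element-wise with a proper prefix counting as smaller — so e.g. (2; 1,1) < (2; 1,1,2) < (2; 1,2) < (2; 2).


Minimal non-faces — 5 found among 7 rays, 13 max cones:

  • {0,3}:  v_{0} + v_{3} = v_{5}  →  sig = (2; 1)
  • {0,2,4}:  v_{0} + v_{2} + v_{4} = 0  →  sig = (3; —)
  • {1,3,6}:  v_{1} + v_{3} + v_{6} = v_{4}  →  sig = (3; 1)
  • {2,4,5}:  v_{2} + v_{4} + v_{5} = v_{3}  →  sig = (3; 1)
  • {1,5,6}:  v_{1} + v_{5} + v_{6} = v_{0} + v_{4}  →  sig = (3; 1,1)

Signatures (|P|; sorted positive RHS coefficients), sorted:
    (2; 1)
    (3; —)
    (3; 1)
    (3; 1)
    (3; 1,1)


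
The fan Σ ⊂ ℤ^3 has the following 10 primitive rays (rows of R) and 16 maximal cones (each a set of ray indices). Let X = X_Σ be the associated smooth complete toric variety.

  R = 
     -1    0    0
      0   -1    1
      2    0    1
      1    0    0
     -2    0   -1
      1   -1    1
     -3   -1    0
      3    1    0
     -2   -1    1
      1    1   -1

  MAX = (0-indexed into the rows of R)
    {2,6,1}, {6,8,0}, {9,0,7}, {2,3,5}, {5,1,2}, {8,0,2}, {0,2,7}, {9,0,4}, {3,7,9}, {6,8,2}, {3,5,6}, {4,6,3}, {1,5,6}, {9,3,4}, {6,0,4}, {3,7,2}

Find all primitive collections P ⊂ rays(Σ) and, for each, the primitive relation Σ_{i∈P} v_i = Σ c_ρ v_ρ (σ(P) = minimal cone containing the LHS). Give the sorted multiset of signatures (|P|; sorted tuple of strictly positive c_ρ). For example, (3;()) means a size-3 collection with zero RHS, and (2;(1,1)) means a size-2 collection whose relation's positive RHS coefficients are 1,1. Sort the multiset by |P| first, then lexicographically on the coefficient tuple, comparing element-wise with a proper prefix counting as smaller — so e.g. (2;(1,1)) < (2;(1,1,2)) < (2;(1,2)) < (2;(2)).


24 collections generate NE(X_Σ); each relation:

  P = {0,3}:  v_{0} + v_{3} = 0  so sig = (2;())
  P = {2,4}:  v_{2} + v_{4} = 0  so sig = (2;())
  P = {6,7}:  v_{6} + v_{7} = 0  so sig = (2;())
  P = {0,5}:  v_{0} + v_{5} = v_{1}  so sig = (2;(1))
  P = {1,3}:  v_{1} + v_{3} = v_{5}  so sig = (2;(1))
  P = {1,9}:  v_{1} + v_{9} = v_{3}  so sig = (2;(1))
  P = {2,9}:  v_{2} + v_{9} = v_{7}  so sig = (2;(1))
  P = {4,7}:  v_{4} + v_{7} = v_{9}  so sig = (2;(1))
  P = {6,9}:  v_{6} + v_{9} = v_{4}  so sig = (2;(1))
  P = {8,9}:  v_{8} + v_{9} = v_{0}  so sig = (2;(1))
  P = {0,1}:  v_{0} + v_{1} = v_{2} + v_{6}  so sig = (2;(1,1))
  P = {1,4}:  v_{1} + v_{4} = v_{3} + v_{6}  so sig = (2;(1,1))
  P = {1,7}:  v_{1} + v_{7} = v_{2} + v_{3}  so sig = (2;(1,1))
  P = {3,8}:  v_{3} + v_{8} = v_{2} + v_{6}  so sig = (2;(1,1))
  P = {4,8}:  v_{4} + v_{8} = v_{0} + v_{6}  so sig = (2;(1,1))
  P = {7,8}:  v_{7} + v_{8} = v_{0} + v_{2}  so sig = (2;(1,1))
  P = {5,8}:  v_{5} + v_{8} = v_{1} + v_{2} + v_{6}  so sig = (2;(1,1,1))
  P = {4,5}:  v_{4} + v_{5} = 2·v_{3} + v_{6}  so sig = (2;(1,2))
  P = {5,7}:  v_{5} + v_{7} = v_{2} + 2·v_{3}  so sig = (2;(1,2))
  P = {5,9}:  v_{5} + v_{9} = 2·v_{3}  so sig = (2;(2))
  P = {1,8}:  v_{1} + v_{8} = 2·v_{2} + 2·v_{6}  so sig = (2;(2,2))
  P = {0,2,6}:  v_{0} + v_{2} + v_{6} = v_{8}  so sig = (3;(1))
  P = {2,3,6}:  v_{2} + v_{3} + v_{6} = v_{1}  so sig = (3;(1))
  P = {2,5,6}:  v_{2} + v_{5} + v_{6} = 2·v_{1}  so sig = (3;(2))

Sorted signature multiset PRS(X):
    |P|=2: 21 collections, coeffs (), (), (), (1), (1), (1), (1), (1), (1), (1), (1,1), (1,1), (1,1), (1,1), (1,1), (1,1), (1,1,1), (1,2), (1,2), (2), (2,2)
    |P|=3: 3 collections, coeffs (1), (1), (2)


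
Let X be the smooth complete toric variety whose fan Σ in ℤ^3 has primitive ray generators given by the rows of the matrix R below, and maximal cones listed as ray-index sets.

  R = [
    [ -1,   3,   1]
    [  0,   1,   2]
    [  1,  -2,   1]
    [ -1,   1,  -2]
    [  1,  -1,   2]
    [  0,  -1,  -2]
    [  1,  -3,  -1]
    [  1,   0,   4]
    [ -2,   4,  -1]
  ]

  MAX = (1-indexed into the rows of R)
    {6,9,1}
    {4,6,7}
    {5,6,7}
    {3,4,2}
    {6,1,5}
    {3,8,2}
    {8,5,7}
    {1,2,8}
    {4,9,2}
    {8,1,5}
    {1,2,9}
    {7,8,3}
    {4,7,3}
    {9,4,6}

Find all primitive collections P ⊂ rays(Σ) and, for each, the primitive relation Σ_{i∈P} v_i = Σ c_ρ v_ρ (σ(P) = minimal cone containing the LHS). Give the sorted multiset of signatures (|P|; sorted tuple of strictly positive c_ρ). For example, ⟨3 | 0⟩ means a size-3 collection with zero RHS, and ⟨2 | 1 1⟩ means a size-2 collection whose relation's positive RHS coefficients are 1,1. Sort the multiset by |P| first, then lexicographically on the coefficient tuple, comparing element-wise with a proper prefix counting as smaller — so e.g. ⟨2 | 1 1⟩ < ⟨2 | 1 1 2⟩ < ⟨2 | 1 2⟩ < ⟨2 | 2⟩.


|primitive collections| = 15. Relations:

  • {1,7}:  v_{1} + v_{7} = 0  ⇒ sig = ⟨2 | 0⟩
  • {2,6}:  v_{2} + v_{6} = 0  ⇒ sig = ⟨2 | 0⟩
  • {4,5}:  v_{4} + v_{5} = 0  ⇒ sig = ⟨2 | 0⟩
  • {1,3}:  v_{1} + v_{3} = v_{2}  ⇒ sig = ⟨2 | 1⟩
  • {1,4}:  v_{1} + v_{4} = v_{9}  ⇒ sig = ⟨2 | 1⟩
  • {2,5}:  v_{2} + v_{5} = v_{8}  ⇒ sig = ⟨2 | 1⟩
  • {2,7}:  v_{2} + v_{7} = v_{3}  ⇒ sig = ⟨2 | 1⟩
  • {3,6}:  v_{3} + v_{6} = v_{7}  ⇒ sig = ⟨2 | 1⟩
  • {4,8}:  v_{4} + v_{8} = v_{2}  ⇒ sig = ⟨2 | 1⟩
  • {5,9}:  v_{5} + v_{9} = v_{1}  ⇒ sig = ⟨2 | 1⟩
  • {6,8}:  v_{6} + v_{8} = v_{5}  ⇒ sig = ⟨2 | 1⟩
  • {7,9}:  v_{7} + v_{9} = v_{4}  ⇒ sig = ⟨2 | 1⟩
  • {3,5}:  v_{3} + v_{5} = v_{7} + v_{8}  ⇒ sig = ⟨2 | 1 1⟩
  • {3,9}:  v_{3} + v_{9} = v_{2} + v_{4}  ⇒ sig = ⟨2 | 1 1⟩
  • {8,9}:  v_{8} + v_{9} = v_{1} + v_{2}  ⇒ sig = ⟨2 | 1 1⟩

so the primitive-relation signature multiset is
    |P|=2: 15 collections, coeffs (), (), (), (1), (1), (1), (1), (1), (1), (1), (1), (1), (1,1), (1,1), (1,1)


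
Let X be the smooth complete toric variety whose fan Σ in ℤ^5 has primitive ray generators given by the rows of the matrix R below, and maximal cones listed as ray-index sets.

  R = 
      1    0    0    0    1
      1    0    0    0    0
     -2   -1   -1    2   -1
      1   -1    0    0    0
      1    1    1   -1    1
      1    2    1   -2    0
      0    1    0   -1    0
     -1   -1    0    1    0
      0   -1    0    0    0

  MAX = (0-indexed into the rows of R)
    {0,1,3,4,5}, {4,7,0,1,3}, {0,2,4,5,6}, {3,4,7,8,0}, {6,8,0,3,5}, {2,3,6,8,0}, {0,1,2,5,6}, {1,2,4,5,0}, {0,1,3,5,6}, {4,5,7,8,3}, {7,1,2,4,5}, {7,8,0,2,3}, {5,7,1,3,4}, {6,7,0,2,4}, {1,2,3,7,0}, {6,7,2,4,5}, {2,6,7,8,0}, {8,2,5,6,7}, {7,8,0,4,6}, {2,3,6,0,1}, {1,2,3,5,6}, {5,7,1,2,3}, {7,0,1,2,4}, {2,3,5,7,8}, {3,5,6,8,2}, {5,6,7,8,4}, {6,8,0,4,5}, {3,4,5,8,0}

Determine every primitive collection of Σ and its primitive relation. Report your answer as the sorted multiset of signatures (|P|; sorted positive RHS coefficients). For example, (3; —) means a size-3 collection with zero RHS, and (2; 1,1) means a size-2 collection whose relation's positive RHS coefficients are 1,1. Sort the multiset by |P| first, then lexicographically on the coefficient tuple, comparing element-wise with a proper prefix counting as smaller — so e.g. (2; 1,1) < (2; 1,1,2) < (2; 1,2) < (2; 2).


|primitive collections| = 10. Relations:

  P = {1,8}:  v_{1} + v_{8} = v_{3}  →  sig = (2; 1)
  P = {1,6,7}:  v_{1} + v_{6} + v_{7} = 0  →  sig = (3; —)
  P = {0,5,7}:  v_{0} + v_{5} + v_{7} = v_{4}  →  sig = (3; 1)
  P = {2,4,8}:  v_{2} + v_{4} + v_{8} = v_{7}  →  sig = (3; 1)
  P = {3,6,7}:  v_{3} + v_{6} + v_{7} = v_{8}  →  sig = (3; 1)
  P = {1,4,6}:  v_{1} + v_{4} + v_{6} = v_{0} + v_{5}  →  sig = (3; 1,1)
  P = {2,3,4}:  v_{2} + v_{3} + v_{4} = v_{1} + v_{7}  →  sig = (3; 1,1)
  P = {3,4,6}:  v_{3} + v_{4} + v_{6} = v_{0} + v_{5} + v_{8}  →  sig = (3; 1,1,1)
  P = {0,2,5,8}:  v_{0} + v_{2} + v_{5} + v_{8} = 0  →  sig = (4; —)
  P = {0,2,3,5}:  v_{0} + v_{2} + v_{3} + v_{5} = v_{1}  →  sig = (4; 1)

Hence PRS(X_Σ) =
    |P|=2: 1 collection, coeffs (1)
    |P|=3: 7 collections, coeffs (), (1), (1), (1), (1,1), (1,1), (1,1,1)
    |P|=4: 2 collections, coeffs (), (1)


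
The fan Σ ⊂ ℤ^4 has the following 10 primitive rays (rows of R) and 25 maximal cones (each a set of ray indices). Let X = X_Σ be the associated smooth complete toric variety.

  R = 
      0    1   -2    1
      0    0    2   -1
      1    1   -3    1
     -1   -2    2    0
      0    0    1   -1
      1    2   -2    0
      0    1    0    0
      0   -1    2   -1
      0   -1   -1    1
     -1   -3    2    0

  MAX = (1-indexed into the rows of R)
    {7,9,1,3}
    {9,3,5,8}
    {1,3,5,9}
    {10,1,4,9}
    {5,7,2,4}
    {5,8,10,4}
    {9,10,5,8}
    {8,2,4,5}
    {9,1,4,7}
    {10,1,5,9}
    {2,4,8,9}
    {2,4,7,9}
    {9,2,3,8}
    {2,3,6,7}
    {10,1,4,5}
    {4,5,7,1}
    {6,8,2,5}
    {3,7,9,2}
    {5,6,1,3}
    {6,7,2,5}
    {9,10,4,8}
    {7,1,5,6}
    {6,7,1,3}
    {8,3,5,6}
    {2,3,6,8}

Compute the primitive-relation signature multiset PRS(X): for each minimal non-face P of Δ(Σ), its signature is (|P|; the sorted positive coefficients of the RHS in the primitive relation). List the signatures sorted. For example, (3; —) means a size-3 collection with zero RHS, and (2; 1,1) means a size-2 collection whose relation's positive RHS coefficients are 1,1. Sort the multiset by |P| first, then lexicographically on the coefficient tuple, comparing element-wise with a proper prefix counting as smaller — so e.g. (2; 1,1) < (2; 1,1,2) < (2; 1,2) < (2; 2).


Primitive collections (15):

  • {1,8}:  v_{1} + v_{8} = 0 ; sig = (2; —)
  • {4,6}:  v_{4} + v_{6} = 0 ; sig = (2; —)
  • {1,2}:  v_{1} + v_{2} = v_{7} ; sig = (2; 1)
  • {3,4}:  v_{3} + v_{4} = v_{9} ; sig = (2; 1)
  • {6,9}:  v_{6} + v_{9} = v_{3} ; sig = (2; 1)
  • {7,8}:  v_{7} + v_{8} = v_{2} ; sig = (2; 1)
  • {7,10}:  v_{7} + v_{10} = v_{4} ; sig = (2; 1)
  • {2,10}:  v_{2} + v_{10} = v_{4} + v_{8} ; sig = (2; 1,1)
  • {6,10}:  v_{6} + v_{10} = v_{5} + v_{9} ; sig = (2; 1,1)
  • {3,10}:  v_{3} + v_{10} = v_{5} + 2·v_{9} ; sig = (2; 1,2)
  • {5,7,9}:  v_{5} + v_{7} + v_{9} = 0 ; sig = (3; —)
  • {2,5,9}:  v_{2} + v_{5} + v_{9} = v_{8} ; sig = (3; 1)
  • {3,5,7}:  v_{3} + v_{5} + v_{7} = v_{6} ; sig = (3; 1)
  • {4,5,9}:  v_{4} + v_{5} + v_{9} = v_{10} ; sig = (3; 1)
  • {2,3,5}:  v_{2} + v_{3} + v_{5} = v_{6} + v_{8} ; sig = (3; 1,1)

so the primitive-relation signature multiset is
    |P|=2: 10 collections, coeffs (), (), (1), (1), (1), (1), (1), (1,1), (1,1), (1,2)
    |P|=3: 5 collections, coeffs (), (1), (1), (1), (1,1)


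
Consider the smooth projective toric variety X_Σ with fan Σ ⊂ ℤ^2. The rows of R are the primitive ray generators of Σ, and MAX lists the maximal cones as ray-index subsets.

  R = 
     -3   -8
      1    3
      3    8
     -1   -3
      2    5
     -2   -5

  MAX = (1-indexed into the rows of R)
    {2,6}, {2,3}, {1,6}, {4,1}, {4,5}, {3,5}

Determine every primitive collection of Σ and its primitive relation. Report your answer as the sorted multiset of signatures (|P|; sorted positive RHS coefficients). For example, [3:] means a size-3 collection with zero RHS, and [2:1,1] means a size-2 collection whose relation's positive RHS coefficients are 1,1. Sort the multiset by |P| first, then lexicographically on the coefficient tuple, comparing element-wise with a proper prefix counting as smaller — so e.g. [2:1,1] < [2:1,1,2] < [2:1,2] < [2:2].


Minimal non-faces — 9 found among 6 rays, 6 max cones:

  • {1,3}:  v_{1} + v_{3} = 0  ⇒ sig = [2:]
  • {2,4}:  v_{2} + v_{4} = 0  ⇒ sig = [2:]
  • {5,6}:  v_{5} + v_{6} = 0  ⇒ sig = [2:]
  • {1,2}:  v_{1} + v_{2} = v_{6}  ⇒ sig = [2:1]
  • {1,5}:  v_{1} + v_{5} = v_{4}  ⇒ sig = [2:1]
  • {2,5}:  v_{2} + v_{5} = v_{3}  ⇒ sig = [2:1]
  • {3,4}:  v_{3} + v_{4} = v_{5}  ⇒ sig = [2:1]
  • {3,6}:  v_{3} + v_{6} = v_{2}  ⇒ sig = [2:1]
  • {4,6}:  v_{4} + v_{6} = v_{1}  ⇒ sig = [2:1]

so the primitive-relation signature multiset is
    |P|=2: 9 collections, coeffs (), (), (), (1), (1), (1), (1), (1), (1)


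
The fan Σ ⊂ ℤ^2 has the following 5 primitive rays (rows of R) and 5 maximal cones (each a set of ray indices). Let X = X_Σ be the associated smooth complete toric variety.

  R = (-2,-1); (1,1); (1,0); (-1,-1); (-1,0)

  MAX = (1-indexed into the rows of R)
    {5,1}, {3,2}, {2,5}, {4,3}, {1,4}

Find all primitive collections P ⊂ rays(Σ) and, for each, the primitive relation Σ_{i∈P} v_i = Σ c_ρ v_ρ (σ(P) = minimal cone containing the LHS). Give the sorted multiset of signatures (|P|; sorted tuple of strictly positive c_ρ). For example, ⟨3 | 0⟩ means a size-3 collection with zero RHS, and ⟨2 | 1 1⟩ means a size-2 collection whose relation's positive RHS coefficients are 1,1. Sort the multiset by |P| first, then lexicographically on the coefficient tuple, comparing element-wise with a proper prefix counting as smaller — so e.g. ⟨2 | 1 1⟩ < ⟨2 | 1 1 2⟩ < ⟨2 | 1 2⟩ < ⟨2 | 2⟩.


5 minimal non-faces of Δ(Σ) (on 5 rays):

  P = {2,4}:  v_{2} + v_{4} = 0  ⇒ sig = ⟨2 | 0⟩
  P = {3,5}:  v_{3} + v_{5} = 0  ⇒ sig = ⟨2 | 0⟩
  P = {1,2}:  v_{1} + v_{2} = v_{5}  ⇒ sig = ⟨2 | 1⟩
  P = {1,3}:  v_{1} + v_{3} = v_{4}  ⇒ sig = ⟨2 | 1⟩
  P = {4,5}:  v_{4} + v_{5} = v_{1}  ⇒ sig = ⟨2 | 1⟩

Hence PRS(X_Σ) =
    ⟨2 | 0⟩
    ⟨2 | 0⟩
    ⟨2 | 1⟩
    ⟨2 | 1⟩
    ⟨2 | 1⟩
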